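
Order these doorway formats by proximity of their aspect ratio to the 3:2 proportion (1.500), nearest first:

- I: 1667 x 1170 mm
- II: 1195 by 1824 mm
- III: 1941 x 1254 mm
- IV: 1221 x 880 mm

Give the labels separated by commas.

II, III, I, IV

I: 1667/1170 ≈ 1.425 → |1.425 − 1.500| = 0.075
II: 1824/1195 ≈ 1.526 → |1.526 − 1.500| = 0.026
III: 1941/1254 ≈ 1.548 → |1.548 − 1.500| = 0.048
IV: 1221/880 ≈ 1.387 → |1.387 − 1.500| = 0.113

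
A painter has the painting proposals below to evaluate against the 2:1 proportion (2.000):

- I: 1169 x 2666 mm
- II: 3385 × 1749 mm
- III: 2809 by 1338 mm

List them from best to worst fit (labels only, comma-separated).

II, III, I

I: 2666/1169 ≈ 2.281 → |2.281 − 2.000| = 0.281
II: 3385/1749 ≈ 1.935 → |1.935 − 2.000| = 0.065
III: 2809/1338 ≈ 2.099 → |2.099 − 2.000| = 0.099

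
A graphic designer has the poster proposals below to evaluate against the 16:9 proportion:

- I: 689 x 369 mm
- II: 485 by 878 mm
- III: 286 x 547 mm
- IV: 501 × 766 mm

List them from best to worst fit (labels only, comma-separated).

Ratios: I = 689 / 369 ≈ 1.867; II = 878 / 485 ≈ 1.810; III = 547 / 286 ≈ 1.913; IV = 766 / 501 ≈ 1.529.
|Δ from 1.778|: I 0.089; II 0.032; III 0.135; IV 0.249.

II, I, III, IV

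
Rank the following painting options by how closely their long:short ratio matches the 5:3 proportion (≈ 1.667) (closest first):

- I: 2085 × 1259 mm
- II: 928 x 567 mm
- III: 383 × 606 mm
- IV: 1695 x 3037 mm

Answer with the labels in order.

I: 2085/1259 ≈ 1.656 → |1.656 − 1.667| = 0.011
II: 928/567 ≈ 1.637 → |1.637 − 1.667| = 0.030
III: 606/383 ≈ 1.582 → |1.582 − 1.667| = 0.085
IV: 3037/1695 ≈ 1.792 → |1.792 − 1.667| = 0.125

I, II, III, IV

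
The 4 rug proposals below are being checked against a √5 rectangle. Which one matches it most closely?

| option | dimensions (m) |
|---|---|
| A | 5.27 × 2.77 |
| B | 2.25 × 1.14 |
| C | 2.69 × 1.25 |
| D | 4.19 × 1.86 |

Ratios (long/short): A ≈ 1.903; B ≈ 1.974; C ≈ 2.152; D ≈ 2.253.
root-5 ≈ 2.236; option D is nearest (Δ 0.017).

D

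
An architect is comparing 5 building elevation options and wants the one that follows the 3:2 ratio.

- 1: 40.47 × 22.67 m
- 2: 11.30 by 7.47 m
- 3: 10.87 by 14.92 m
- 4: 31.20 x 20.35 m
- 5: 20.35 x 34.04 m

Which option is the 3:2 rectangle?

Target 3:2 ≈ 1.500.
1: 1.785 (Δ0.285)  2: 1.513 (Δ0.013)  3: 1.373 (Δ0.127)  4: 1.533 (Δ0.033)  5: 1.673 (Δ0.173)

2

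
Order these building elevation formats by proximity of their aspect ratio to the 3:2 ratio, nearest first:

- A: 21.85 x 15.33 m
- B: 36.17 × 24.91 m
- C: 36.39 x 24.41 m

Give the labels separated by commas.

Ratios: A = 21.85 / 15.33 ≈ 1.425; B = 36.17 / 24.91 ≈ 1.452; C = 36.39 / 24.41 ≈ 1.491.
|Δ from 1.500|: A 0.075; B 0.048; C 0.009.

C, B, A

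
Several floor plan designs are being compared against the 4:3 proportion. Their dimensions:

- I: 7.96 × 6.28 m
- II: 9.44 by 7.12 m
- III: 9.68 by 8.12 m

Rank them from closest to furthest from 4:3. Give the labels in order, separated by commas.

II, I, III

Ratios: I = 7.96 / 6.28 ≈ 1.268; II = 9.44 / 7.12 ≈ 1.326; III = 9.68 / 8.12 ≈ 1.192.
|Δ from 1.333|: I 0.065; II 0.007; III 0.141.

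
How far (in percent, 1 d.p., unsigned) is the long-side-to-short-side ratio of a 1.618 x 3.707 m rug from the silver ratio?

Ratio = 3.707 / 1.618 ≈ 2.2911.
Ideal silver ratio ≈ 2.4142. |2.2911 − 2.4142| / 2.4142 ≈ 5.10% → 5.1%.

5.1%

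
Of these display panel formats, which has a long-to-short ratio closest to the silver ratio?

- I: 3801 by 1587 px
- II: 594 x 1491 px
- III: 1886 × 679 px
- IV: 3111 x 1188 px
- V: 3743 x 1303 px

I

Ratios (long/short): I ≈ 2.395; II ≈ 2.510; III ≈ 2.778; IV ≈ 2.619; V ≈ 2.873.
silver ratio ≈ 2.414; option I is nearest (Δ 0.019).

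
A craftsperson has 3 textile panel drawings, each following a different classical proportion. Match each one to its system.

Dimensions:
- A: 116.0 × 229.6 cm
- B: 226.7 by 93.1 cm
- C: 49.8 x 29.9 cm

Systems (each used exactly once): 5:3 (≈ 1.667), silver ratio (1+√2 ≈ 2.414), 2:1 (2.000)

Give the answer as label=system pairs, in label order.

Ratios: A ≈ 1.979; B ≈ 2.435; C ≈ 1.666.
Targets: 5:3 ≈ 1.667; silver ratio ≈ 2.414; 2:1 ≈ 2.000.

A=2:1, B=silver ratio, C=5:3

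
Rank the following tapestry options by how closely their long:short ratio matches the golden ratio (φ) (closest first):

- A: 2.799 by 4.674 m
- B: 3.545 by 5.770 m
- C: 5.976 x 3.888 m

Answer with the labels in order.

A: 4.674/2.799 ≈ 1.670 → |1.670 − 1.618| = 0.052
B: 5.770/3.545 ≈ 1.628 → |1.628 − 1.618| = 0.010
C: 5.976/3.888 ≈ 1.537 → |1.537 − 1.618| = 0.081

B, A, C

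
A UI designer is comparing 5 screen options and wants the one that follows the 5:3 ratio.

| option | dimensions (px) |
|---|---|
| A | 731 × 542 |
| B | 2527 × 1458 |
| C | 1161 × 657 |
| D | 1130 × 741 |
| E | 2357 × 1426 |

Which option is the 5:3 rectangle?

Target 5:3 ≈ 1.667.
A: 1.349 (Δ0.318)  B: 1.733 (Δ0.066)  C: 1.767 (Δ0.100)  D: 1.525 (Δ0.142)  E: 1.653 (Δ0.014)

E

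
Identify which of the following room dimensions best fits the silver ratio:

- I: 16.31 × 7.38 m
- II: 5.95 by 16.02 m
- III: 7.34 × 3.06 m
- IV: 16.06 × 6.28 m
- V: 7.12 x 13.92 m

III

Ratios (long/short): I ≈ 2.210; II ≈ 2.692; III ≈ 2.399; IV ≈ 2.557; V ≈ 1.955.
silver ratio ≈ 2.414; option III is nearest (Δ 0.015).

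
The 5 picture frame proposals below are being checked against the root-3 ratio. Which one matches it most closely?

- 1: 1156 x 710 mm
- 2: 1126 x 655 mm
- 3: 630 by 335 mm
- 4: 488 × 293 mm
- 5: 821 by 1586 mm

Ratios (long/short): 1 ≈ 1.628; 2 ≈ 1.719; 3 ≈ 1.881; 4 ≈ 1.666; 5 ≈ 1.932.
root-3 ≈ 1.732; option 2 is nearest (Δ 0.013).

2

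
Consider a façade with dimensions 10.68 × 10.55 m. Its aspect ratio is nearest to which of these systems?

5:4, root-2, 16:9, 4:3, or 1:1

10.68/10.55 ≈ 1.012. Nearest candidates are 1:1 (1.000, off by 0.012) and 5:4 (1.250, off by 0.238).

1:1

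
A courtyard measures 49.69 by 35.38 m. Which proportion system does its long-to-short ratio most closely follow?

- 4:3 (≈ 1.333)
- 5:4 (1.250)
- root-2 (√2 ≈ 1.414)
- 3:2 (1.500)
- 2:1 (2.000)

root-2

49.69/35.38 ≈ 1.404. Nearest candidates are root-2 (1.414, off by 0.010) and 4:3 (1.333, off by 0.071).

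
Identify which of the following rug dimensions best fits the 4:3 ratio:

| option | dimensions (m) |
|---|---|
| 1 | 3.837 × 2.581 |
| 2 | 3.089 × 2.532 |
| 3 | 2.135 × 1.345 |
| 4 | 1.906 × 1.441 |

Ratios (long/short): 1 ≈ 1.487; 2 ≈ 1.220; 3 ≈ 1.587; 4 ≈ 1.323.
4:3 ≈ 1.333; option 4 is nearest (Δ 0.010).

4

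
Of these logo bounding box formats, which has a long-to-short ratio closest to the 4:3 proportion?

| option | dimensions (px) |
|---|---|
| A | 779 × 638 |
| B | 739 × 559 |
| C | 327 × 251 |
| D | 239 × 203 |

B

Ratios (long/short): A ≈ 1.221; B ≈ 1.322; C ≈ 1.303; D ≈ 1.177.
4:3 ≈ 1.333; option B is nearest (Δ 0.011).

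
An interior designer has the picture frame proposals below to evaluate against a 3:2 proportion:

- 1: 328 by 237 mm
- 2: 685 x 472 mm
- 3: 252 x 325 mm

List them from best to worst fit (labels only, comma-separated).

1: 328/237 ≈ 1.384 → |1.384 − 1.500| = 0.116
2: 685/472 ≈ 1.451 → |1.451 − 1.500| = 0.049
3: 325/252 ≈ 1.290 → |1.290 − 1.500| = 0.210

2, 1, 3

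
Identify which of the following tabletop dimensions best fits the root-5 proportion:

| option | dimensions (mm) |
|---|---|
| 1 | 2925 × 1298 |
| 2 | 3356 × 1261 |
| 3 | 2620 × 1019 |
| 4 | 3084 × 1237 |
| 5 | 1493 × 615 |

Target root-5 ≈ 2.236.
1: 2.253 (Δ0.017)  2: 2.661 (Δ0.425)  3: 2.571 (Δ0.335)  4: 2.493 (Δ0.257)  5: 2.428 (Δ0.192)

1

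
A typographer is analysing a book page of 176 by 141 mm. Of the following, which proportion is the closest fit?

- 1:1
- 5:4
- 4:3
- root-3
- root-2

Ratio = 176 / 141 ≈ 1.248.
Distances: 1:1 1.000 (Δ 0.248); 5:4 1.250 (Δ 0.002); 4:3 1.333 (Δ 0.085); root-3 1.732 (Δ 0.484); root-2 1.414 (Δ 0.166).

5:4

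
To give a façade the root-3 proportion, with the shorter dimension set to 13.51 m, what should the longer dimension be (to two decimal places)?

23.40 m

root-3 ≈ 1.73205.
Longer side = 13.51 × 1.73205 ≈ 23.4000 → 23.40 m.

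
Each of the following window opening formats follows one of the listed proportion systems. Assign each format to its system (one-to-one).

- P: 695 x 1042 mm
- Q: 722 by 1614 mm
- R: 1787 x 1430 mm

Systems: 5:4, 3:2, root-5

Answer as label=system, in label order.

P = 1042/695 ≈ 1.499 → 3:2 (1.500)
Q = 1614/722 ≈ 2.235 → root-5 (2.236)
R = 1787/1430 ≈ 1.250 → 5:4 (1.250)

P=3:2, Q=root-5, R=5:4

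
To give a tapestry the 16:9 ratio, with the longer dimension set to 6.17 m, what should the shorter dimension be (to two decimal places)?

3.47 m

16:9 ≈ 1.77778.
Shorter side = 6.17 ÷ 1.77778 ≈ 3.4706 → 3.47 m.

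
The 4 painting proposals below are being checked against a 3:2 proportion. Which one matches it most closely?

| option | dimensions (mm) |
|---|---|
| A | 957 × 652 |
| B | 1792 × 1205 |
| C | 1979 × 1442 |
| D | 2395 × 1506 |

B

Target 3:2 ≈ 1.500.
A: 1.468 (Δ0.032)  B: 1.487 (Δ0.013)  C: 1.372 (Δ0.128)  D: 1.590 (Δ0.090)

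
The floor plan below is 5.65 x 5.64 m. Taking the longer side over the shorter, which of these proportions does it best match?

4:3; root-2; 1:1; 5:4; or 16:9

5.65/5.64 ≈ 1.002. Nearest candidates are 1:1 (1.000, off by 0.002) and 5:4 (1.250, off by 0.248).

1:1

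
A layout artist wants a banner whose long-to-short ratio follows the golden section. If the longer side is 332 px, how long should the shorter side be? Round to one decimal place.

205.2 px

golden ratio ≈ 1.61803.
Shorter side = 332 ÷ 1.61803 ≈ 205.188 → 205.2 px.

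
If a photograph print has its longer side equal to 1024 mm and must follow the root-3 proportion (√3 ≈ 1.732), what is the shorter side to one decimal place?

root-3 ≈ 1.73205.
Shorter side = 1024 ÷ 1.73205 ≈ 591.207 → 591.2 mm.

591.2 mm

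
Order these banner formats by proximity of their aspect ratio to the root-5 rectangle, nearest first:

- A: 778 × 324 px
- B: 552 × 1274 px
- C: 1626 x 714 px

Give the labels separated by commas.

Ratios: A = 778 / 324 ≈ 2.401; B = 1274 / 552 ≈ 2.308; C = 1626 / 714 ≈ 2.277.
|Δ from 2.236|: A 0.165; B 0.072; C 0.041.

C, B, A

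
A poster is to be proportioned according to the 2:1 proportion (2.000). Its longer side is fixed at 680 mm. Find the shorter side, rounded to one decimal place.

340.0 mm

2:1 = 2.00000.
Shorter side = 680 ÷ 2.00000 ≈ 340.000 → 340.0 mm.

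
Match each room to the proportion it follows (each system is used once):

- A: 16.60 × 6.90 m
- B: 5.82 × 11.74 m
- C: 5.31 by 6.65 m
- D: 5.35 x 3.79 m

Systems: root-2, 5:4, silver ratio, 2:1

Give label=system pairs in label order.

Ratios: A ≈ 2.406; B ≈ 2.017; C ≈ 1.252; D ≈ 1.412.
Targets: root-2 ≈ 1.414; 5:4 ≈ 1.250; silver ratio ≈ 2.414; 2:1 ≈ 2.000.

A=silver ratio, B=2:1, C=5:4, D=root-2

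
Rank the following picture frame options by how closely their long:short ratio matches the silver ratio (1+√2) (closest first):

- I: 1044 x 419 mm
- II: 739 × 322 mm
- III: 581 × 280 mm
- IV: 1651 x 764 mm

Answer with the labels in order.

Ratios: I = 1044 / 419 ≈ 2.492; II = 739 / 322 ≈ 2.295; III = 581 / 280 ≈ 2.075; IV = 1651 / 764 ≈ 2.161.
|Δ from 2.414|: I 0.078; II 0.119; III 0.339; IV 0.253.

I, II, IV, III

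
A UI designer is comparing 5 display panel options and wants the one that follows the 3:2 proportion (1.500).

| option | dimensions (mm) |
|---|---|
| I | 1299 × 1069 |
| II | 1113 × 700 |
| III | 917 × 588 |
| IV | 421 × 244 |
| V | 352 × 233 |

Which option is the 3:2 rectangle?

V

Ratios (long/short): I ≈ 1.215; II ≈ 1.590; III ≈ 1.560; IV ≈ 1.725; V ≈ 1.511.
3:2 ≈ 1.500; option V is nearest (Δ 0.011).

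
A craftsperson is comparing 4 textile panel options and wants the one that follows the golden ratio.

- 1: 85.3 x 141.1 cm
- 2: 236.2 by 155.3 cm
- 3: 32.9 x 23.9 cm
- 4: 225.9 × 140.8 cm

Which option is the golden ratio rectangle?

4

Target golden ratio ≈ 1.618.
1: 1.654 (Δ0.036)  2: 1.521 (Δ0.097)  3: 1.377 (Δ0.241)  4: 1.604 (Δ0.014)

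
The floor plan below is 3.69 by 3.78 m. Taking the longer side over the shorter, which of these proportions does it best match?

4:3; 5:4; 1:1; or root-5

1:1

3.78/3.69 ≈ 1.024. Nearest candidates are 1:1 (1.000, off by 0.024) and 5:4 (1.250, off by 0.226).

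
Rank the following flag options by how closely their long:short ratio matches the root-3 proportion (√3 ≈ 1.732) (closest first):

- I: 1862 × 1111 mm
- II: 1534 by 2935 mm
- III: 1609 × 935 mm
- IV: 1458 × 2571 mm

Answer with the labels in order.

I: 1862/1111 ≈ 1.676 → |1.676 − 1.732| = 0.056
II: 2935/1534 ≈ 1.913 → |1.913 − 1.732| = 0.181
III: 1609/935 ≈ 1.721 → |1.721 − 1.732| = 0.011
IV: 2571/1458 ≈ 1.763 → |1.763 − 1.732| = 0.031

III, IV, I, II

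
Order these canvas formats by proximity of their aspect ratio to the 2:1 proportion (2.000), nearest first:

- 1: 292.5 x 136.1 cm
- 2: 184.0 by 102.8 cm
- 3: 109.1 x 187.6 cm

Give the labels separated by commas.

1, 2, 3

Ratios: 1 = 292.5 / 136.1 ≈ 2.149; 2 = 184.0 / 102.8 ≈ 1.790; 3 = 187.6 / 109.1 ≈ 1.720.
|Δ from 2.000|: 1 0.149; 2 0.210; 3 0.280.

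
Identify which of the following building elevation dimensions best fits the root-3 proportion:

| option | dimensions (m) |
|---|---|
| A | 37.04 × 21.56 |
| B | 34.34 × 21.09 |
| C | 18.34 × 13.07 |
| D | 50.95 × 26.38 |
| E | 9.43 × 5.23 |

A

Target root-3 ≈ 1.732.
A: 1.718 (Δ0.014)  B: 1.628 (Δ0.104)  C: 1.403 (Δ0.329)  D: 1.931 (Δ0.199)  E: 1.803 (Δ0.071)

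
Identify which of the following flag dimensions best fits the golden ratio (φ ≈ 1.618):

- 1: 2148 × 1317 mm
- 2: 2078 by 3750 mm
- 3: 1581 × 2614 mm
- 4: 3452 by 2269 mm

1

Ratios (long/short): 1 ≈ 1.631; 2 ≈ 1.805; 3 ≈ 1.653; 4 ≈ 1.521.
golden ratio ≈ 1.618; option 1 is nearest (Δ 0.013).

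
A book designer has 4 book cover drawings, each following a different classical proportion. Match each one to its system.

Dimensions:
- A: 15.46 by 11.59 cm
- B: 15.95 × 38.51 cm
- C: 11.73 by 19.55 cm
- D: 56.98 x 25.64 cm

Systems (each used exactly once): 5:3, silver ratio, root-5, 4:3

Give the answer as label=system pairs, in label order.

A = 15.46/11.59 ≈ 1.334 → 4:3 (1.333)
B = 38.51/15.95 ≈ 2.414 → silver ratio (2.414)
C = 19.55/11.73 ≈ 1.667 → 5:3 (1.667)
D = 56.98/25.64 ≈ 2.222 → root-5 (2.236)

A=4:3, B=silver ratio, C=5:3, D=root-5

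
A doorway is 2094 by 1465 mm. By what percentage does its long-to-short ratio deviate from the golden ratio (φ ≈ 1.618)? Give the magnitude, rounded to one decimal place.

11.7%

Ratio = 2094 / 1465 ≈ 1.4294.
Ideal golden ratio ≈ 1.6180. |1.4294 − 1.6180| / 1.6180 ≈ 11.66% → 11.7%.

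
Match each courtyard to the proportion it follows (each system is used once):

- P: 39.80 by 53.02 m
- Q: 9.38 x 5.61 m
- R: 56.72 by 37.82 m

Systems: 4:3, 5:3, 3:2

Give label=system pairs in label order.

P=4:3, Q=5:3, R=3:2

P = 53.02/39.80 ≈ 1.332 → 4:3 (1.333)
Q = 9.38/5.61 ≈ 1.672 → 5:3 (1.667)
R = 56.72/37.82 ≈ 1.500 → 3:2 (1.500)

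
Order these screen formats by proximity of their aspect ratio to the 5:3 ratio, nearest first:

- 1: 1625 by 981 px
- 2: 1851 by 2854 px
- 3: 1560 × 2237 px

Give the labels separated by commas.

Ratios: 1 = 1625 / 981 ≈ 1.656; 2 = 2854 / 1851 ≈ 1.542; 3 = 2237 / 1560 ≈ 1.434.
|Δ from 1.667|: 1 0.011; 2 0.125; 3 0.233.

1, 2, 3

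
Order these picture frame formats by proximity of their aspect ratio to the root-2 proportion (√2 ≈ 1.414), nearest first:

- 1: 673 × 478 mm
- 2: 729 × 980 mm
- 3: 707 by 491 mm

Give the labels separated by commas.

1, 3, 2

1: 673/478 ≈ 1.408 → |1.408 − 1.414| = 0.006
2: 980/729 ≈ 1.344 → |1.344 − 1.414| = 0.070
3: 707/491 ≈ 1.440 → |1.440 − 1.414| = 0.026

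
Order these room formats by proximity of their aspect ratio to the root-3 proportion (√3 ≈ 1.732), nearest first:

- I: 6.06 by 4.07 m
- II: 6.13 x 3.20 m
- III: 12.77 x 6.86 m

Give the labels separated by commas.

III, II, I

Ratios: I = 6.06 / 4.07 ≈ 1.489; II = 6.13 / 3.20 ≈ 1.916; III = 12.77 / 6.86 ≈ 1.862.
|Δ from 1.732|: I 0.243; II 0.184; III 0.130.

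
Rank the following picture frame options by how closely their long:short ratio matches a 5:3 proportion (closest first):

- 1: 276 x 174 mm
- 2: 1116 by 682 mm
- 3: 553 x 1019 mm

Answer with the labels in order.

2, 1, 3

1: 276/174 ≈ 1.586 → |1.586 − 1.667| = 0.081
2: 1116/682 ≈ 1.636 → |1.636 − 1.667| = 0.031
3: 1019/553 ≈ 1.843 → |1.843 − 1.667| = 0.176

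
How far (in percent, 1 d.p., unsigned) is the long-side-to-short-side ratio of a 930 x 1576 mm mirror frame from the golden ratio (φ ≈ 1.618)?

4.7%

Ratio = 1576 / 930 ≈ 1.6946.
Ideal golden ratio ≈ 1.6180. |1.6946 − 1.6180| / 1.6180 ≈ 4.73% → 4.7%.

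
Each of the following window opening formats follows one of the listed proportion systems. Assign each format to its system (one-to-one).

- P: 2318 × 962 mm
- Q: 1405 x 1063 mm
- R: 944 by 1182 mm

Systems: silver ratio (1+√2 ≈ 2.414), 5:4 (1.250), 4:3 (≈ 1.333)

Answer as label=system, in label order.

P = 2318/962 ≈ 2.410 → silver ratio (2.414)
Q = 1405/1063 ≈ 1.322 → 4:3 (1.333)
R = 1182/944 ≈ 1.252 → 5:4 (1.250)

P=silver ratio, Q=4:3, R=5:4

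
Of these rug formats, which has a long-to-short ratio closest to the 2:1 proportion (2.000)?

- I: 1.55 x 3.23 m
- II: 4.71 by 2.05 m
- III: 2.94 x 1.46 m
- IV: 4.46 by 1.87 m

Ratios (long/short): I ≈ 2.084; II ≈ 2.298; III ≈ 2.014; IV ≈ 2.385.
2:1 ≈ 2.000; option III is nearest (Δ 0.014).

III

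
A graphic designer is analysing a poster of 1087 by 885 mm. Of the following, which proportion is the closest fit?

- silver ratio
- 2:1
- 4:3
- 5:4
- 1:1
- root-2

5:4

Ratio = 1087 / 885 ≈ 1.228.
Distances: silver ratio 2.414 (Δ 1.186); 2:1 2.000 (Δ 0.772); 4:3 1.333 (Δ 0.105); 5:4 1.250 (Δ 0.022); 1:1 1.000 (Δ 0.228); root-2 1.414 (Δ 0.186).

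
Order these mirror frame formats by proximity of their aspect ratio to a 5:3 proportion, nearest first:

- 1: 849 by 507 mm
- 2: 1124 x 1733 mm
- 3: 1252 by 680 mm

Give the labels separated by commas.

Ratios: 1 = 849 / 507 ≈ 1.675; 2 = 1733 / 1124 ≈ 1.542; 3 = 1252 / 680 ≈ 1.841.
|Δ from 1.667|: 1 0.008; 2 0.125; 3 0.174.

1, 2, 3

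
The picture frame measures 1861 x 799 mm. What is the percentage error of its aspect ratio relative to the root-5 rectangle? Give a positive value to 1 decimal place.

4.2%

Ratio = 1861 / 799 ≈ 2.3292.
Ideal root-5 ≈ 2.2361. |2.3292 − 2.2361| / 2.2361 ≈ 4.16% → 4.2%.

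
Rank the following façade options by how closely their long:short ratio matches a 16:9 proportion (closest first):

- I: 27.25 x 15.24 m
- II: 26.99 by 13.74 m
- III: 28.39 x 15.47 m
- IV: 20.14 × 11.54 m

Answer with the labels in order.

I, IV, III, II

Ratios: I = 27.25 / 15.24 ≈ 1.788; II = 26.99 / 13.74 ≈ 1.964; III = 28.39 / 15.47 ≈ 1.835; IV = 20.14 / 11.54 ≈ 1.745.
|Δ from 1.778|: I 0.010; II 0.186; III 0.057; IV 0.033.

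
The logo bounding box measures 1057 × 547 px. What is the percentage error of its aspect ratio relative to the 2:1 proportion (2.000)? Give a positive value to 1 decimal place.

Ratio = 1057 / 547 ≈ 1.9324.
Ideal 2:1 = 2.0000. |1.9324 − 2.0000| / 2.0000 ≈ 3.38% → 3.4%.

3.4%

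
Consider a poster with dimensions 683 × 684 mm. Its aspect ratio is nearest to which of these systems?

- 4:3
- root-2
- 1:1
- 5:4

Ratio = 684 / 683 ≈ 1.001.
Distances: 4:3 1.333 (Δ 0.332); root-2 1.414 (Δ 0.413); 1:1 1.000 (Δ 0.001); 5:4 1.250 (Δ 0.249).

1:1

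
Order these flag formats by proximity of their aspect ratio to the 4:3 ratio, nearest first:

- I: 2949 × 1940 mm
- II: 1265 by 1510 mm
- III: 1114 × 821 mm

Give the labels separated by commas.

III, II, I

Ratios: I = 2949 / 1940 ≈ 1.520; II = 1510 / 1265 ≈ 1.194; III = 1114 / 821 ≈ 1.357.
|Δ from 1.333|: I 0.187; II 0.139; III 0.024.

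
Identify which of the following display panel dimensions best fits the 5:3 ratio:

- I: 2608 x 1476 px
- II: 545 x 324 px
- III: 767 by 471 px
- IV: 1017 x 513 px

Ratios (long/short): I ≈ 1.767; II ≈ 1.682; III ≈ 1.628; IV ≈ 1.982.
5:3 ≈ 1.667; option II is nearest (Δ 0.015).

II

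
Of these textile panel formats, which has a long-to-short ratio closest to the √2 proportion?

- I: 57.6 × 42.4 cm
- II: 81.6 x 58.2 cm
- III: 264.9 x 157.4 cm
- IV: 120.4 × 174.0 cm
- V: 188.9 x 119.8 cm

II

Ratios (long/short): I ≈ 1.358; II ≈ 1.402; III ≈ 1.683; IV ≈ 1.445; V ≈ 1.577.
root-2 ≈ 1.414; option II is nearest (Δ 0.012).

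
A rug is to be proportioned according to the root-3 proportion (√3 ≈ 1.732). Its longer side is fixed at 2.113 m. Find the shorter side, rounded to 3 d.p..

root-3 ≈ 1.73205.
Shorter side = 2.113 ÷ 1.73205 ≈ 1.21994 → 1.220 m.

1.220 m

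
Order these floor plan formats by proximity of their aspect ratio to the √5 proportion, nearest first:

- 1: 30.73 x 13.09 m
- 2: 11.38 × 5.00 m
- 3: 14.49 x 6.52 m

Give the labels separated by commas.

3, 2, 1

Ratios: 1 = 30.73 / 13.09 ≈ 2.348; 2 = 11.38 / 5.00 ≈ 2.276; 3 = 14.49 / 6.52 ≈ 2.222.
|Δ from 2.236|: 1 0.112; 2 0.040; 3 0.014.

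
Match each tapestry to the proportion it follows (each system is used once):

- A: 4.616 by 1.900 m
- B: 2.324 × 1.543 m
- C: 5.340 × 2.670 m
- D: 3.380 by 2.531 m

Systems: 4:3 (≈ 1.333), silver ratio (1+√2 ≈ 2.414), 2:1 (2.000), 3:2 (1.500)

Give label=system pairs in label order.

A = 4.616/1.900 ≈ 2.429 → silver ratio (2.414)
B = 2.324/1.543 ≈ 1.506 → 3:2 (1.500)
C = 5.340/2.670 ≈ 2.000 → 2:1 (2.000)
D = 3.380/2.531 ≈ 1.335 → 4:3 (1.333)

A=silver ratio, B=3:2, C=2:1, D=4:3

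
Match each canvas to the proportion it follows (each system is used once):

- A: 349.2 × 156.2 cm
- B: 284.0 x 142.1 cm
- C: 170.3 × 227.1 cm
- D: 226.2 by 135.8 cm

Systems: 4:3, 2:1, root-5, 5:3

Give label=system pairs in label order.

A = 349.2/156.2 ≈ 2.236 → root-5 (2.236)
B = 284.0/142.1 ≈ 1.999 → 2:1 (2.000)
C = 227.1/170.3 ≈ 1.334 → 4:3 (1.333)
D = 226.2/135.8 ≈ 1.666 → 5:3 (1.667)

A=root-5, B=2:1, C=4:3, D=5:3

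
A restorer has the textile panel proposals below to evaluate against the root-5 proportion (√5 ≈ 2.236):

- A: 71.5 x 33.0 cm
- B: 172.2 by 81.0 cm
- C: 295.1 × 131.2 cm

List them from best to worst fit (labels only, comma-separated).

A: 71.5/33.0 ≈ 2.167 → |2.167 − 2.236| = 0.069
B: 172.2/81.0 ≈ 2.126 → |2.126 − 2.236| = 0.110
C: 295.1/131.2 ≈ 2.249 → |2.249 − 2.236| = 0.013

C, A, B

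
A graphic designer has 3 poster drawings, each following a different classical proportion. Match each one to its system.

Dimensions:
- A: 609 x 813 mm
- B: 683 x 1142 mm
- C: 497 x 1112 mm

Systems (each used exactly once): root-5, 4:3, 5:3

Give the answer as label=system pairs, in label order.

A=4:3, B=5:3, C=root-5

Ratios: A ≈ 1.335; B ≈ 1.672; C ≈ 2.237.
Targets: root-5 ≈ 2.236; 4:3 ≈ 1.333; 5:3 ≈ 1.667.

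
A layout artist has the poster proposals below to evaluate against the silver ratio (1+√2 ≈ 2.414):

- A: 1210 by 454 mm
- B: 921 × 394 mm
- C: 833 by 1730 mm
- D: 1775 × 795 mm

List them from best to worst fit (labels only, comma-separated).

Ratios: A = 1210 / 454 ≈ 2.665; B = 921 / 394 ≈ 2.338; C = 1730 / 833 ≈ 2.077; D = 1775 / 795 ≈ 2.233.
|Δ from 2.414|: A 0.251; B 0.076; C 0.337; D 0.181.

B, D, A, C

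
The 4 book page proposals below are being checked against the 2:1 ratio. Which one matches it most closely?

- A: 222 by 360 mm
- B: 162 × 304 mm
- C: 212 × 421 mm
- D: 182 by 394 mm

C

Ratios (long/short): A ≈ 1.622; B ≈ 1.877; C ≈ 1.986; D ≈ 2.165.
2:1 ≈ 2.000; option C is nearest (Δ 0.014).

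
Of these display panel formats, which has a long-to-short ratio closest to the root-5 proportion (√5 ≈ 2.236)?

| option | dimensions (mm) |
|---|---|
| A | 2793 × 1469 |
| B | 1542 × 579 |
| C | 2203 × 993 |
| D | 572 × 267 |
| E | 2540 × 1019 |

Ratios (long/short): A ≈ 1.901; B ≈ 2.663; C ≈ 2.219; D ≈ 2.142; E ≈ 2.493.
root-5 ≈ 2.236; option C is nearest (Δ 0.017).

C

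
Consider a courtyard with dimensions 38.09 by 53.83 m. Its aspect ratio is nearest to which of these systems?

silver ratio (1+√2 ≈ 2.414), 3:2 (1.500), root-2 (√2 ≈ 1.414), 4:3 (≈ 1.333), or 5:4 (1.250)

root-2

Ratio = 53.83 / 38.09 ≈ 1.413.
Distances: silver ratio 2.414 (Δ 1.001); 3:2 1.500 (Δ 0.087); root-2 1.414 (Δ 0.001); 4:3 1.333 (Δ 0.080); 5:4 1.250 (Δ 0.163).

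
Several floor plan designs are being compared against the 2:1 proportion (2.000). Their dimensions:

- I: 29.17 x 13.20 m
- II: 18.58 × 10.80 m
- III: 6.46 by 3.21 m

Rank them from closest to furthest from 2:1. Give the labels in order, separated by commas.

I: 29.17/13.20 ≈ 2.210 → |2.210 − 2.000| = 0.210
II: 18.58/10.80 ≈ 1.720 → |1.720 − 2.000| = 0.280
III: 6.46/3.21 ≈ 2.012 → |2.012 − 2.000| = 0.012

III, I, II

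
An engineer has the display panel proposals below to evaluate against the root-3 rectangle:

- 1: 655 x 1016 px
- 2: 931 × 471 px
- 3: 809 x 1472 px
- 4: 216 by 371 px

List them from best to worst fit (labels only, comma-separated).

Ratios: 1 = 1016 / 655 ≈ 1.551; 2 = 931 / 471 ≈ 1.977; 3 = 1472 / 809 ≈ 1.820; 4 = 371 / 216 ≈ 1.718.
|Δ from 1.732|: 1 0.181; 2 0.245; 3 0.088; 4 0.014.

4, 3, 1, 2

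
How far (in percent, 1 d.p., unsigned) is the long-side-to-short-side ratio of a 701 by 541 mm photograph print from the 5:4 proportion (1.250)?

3.7%

Ratio = 701 / 541 ≈ 1.2957.
Ideal 5:4 = 1.2500. |1.2957 − 1.2500| / 1.2500 ≈ 3.66% → 3.7%.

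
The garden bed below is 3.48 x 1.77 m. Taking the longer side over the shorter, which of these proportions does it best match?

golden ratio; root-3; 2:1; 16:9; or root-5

3.48/1.77 ≈ 1.966. Nearest candidates are 2:1 (2.000, off by 0.034) and 16:9 (1.778, off by 0.188).

2:1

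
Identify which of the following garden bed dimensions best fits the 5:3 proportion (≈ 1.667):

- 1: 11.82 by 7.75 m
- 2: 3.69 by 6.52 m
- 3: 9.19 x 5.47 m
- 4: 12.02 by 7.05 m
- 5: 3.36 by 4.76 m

Target 5:3 ≈ 1.667.
1: 1.525 (Δ0.142)  2: 1.767 (Δ0.100)  3: 1.680 (Δ0.013)  4: 1.705 (Δ0.038)  5: 1.417 (Δ0.250)

3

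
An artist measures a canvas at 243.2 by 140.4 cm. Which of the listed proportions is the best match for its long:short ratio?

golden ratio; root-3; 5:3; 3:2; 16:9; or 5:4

243.2/140.4 ≈ 1.732. Nearest candidates are root-3 (1.732, off by 0.000) and 16:9 (1.778, off by 0.046).

root-3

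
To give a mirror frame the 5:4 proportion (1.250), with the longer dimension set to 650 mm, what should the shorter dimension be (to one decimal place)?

520.0 mm

5:4 = 1.25000.
Shorter side = 650 ÷ 1.25000 ≈ 520.000 → 520.0 mm.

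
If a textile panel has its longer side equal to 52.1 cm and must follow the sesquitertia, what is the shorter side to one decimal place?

39.1 cm

4:3 ≈ 1.33333.
Shorter side = 52.1 ÷ 1.33333 ≈ 39.075 → 39.1 cm.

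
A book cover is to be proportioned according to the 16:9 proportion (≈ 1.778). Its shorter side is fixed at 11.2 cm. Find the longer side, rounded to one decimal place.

16:9 ≈ 1.77778.
Longer side = 11.2 × 1.77778 ≈ 19.911 → 19.9 cm.

19.9 cm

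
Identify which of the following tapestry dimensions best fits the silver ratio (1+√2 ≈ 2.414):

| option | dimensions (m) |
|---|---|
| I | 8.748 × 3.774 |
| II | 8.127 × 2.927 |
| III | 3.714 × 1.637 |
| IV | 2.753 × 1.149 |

IV

Ratios (long/short): I ≈ 2.318; II ≈ 2.777; III ≈ 2.269; IV ≈ 2.396.
silver ratio ≈ 2.414; option IV is nearest (Δ 0.018).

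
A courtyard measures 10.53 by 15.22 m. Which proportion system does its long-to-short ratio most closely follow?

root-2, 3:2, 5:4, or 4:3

root-2

Ratio = 15.22 / 10.53 ≈ 1.445.
Distances: root-2 1.414 (Δ 0.031); 3:2 1.500 (Δ 0.055); 5:4 1.250 (Δ 0.195); 4:3 1.333 (Δ 0.112).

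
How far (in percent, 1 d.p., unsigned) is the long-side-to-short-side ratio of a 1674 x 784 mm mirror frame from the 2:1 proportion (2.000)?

Ratio = 1674 / 784 ≈ 2.1352.
Ideal 2:1 = 2.0000. |2.1352 − 2.0000| / 2.0000 ≈ 6.76% → 6.8%.

6.8%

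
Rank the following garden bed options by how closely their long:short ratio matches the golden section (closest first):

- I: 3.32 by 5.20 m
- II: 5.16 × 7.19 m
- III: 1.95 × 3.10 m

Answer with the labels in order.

III, I, II

Ratios: I = 5.20 / 3.32 ≈ 1.566; II = 7.19 / 5.16 ≈ 1.393; III = 3.10 / 1.95 ≈ 1.590.
|Δ from 1.618|: I 0.052; II 0.225; III 0.028.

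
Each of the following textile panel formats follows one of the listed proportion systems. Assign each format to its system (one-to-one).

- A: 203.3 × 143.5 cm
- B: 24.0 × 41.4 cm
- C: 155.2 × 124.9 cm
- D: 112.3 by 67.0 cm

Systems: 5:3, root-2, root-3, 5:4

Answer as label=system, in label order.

A=root-2, B=root-3, C=5:4, D=5:3

Ratios: A ≈ 1.417; B ≈ 1.725; C ≈ 1.243; D ≈ 1.676.
Targets: 5:3 ≈ 1.667; root-2 ≈ 1.414; root-3 ≈ 1.732; 5:4 ≈ 1.250.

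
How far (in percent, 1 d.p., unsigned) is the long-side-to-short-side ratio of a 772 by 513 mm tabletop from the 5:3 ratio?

Ratio = 772 / 513 ≈ 1.5049.
Ideal 5:3 ≈ 1.6667. |1.5049 − 1.6667| / 1.6667 ≈ 9.71% → 9.7%.

9.7%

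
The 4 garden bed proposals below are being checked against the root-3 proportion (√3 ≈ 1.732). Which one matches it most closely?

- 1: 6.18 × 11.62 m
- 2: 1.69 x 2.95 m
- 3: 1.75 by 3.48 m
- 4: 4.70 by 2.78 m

Target root-3 ≈ 1.732.
1: 1.880 (Δ0.148)  2: 1.746 (Δ0.014)  3: 1.989 (Δ0.257)  4: 1.691 (Δ0.041)

2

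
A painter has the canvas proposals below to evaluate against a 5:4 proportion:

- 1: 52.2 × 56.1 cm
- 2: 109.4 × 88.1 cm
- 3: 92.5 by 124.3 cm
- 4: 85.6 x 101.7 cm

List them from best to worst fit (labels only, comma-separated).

Ratios: 1 = 56.1 / 52.2 ≈ 1.075; 2 = 109.4 / 88.1 ≈ 1.242; 3 = 124.3 / 92.5 ≈ 1.344; 4 = 101.7 / 85.6 ≈ 1.188.
|Δ from 1.250|: 1 0.175; 2 0.008; 3 0.094; 4 0.062.

2, 4, 3, 1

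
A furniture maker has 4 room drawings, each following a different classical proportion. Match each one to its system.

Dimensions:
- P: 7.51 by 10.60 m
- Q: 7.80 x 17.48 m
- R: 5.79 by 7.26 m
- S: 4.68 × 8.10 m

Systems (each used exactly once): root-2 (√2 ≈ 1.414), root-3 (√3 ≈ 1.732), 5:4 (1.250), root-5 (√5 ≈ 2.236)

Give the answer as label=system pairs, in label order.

P=root-2, Q=root-5, R=5:4, S=root-3

P = 10.60/7.51 ≈ 1.411 → root-2 (1.414)
Q = 17.48/7.80 ≈ 2.241 → root-5 (2.236)
R = 7.26/5.79 ≈ 1.254 → 5:4 (1.250)
S = 8.10/4.68 ≈ 1.731 → root-3 (1.732)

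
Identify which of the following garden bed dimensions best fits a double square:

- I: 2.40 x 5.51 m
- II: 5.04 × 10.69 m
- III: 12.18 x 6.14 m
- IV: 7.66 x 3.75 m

Target 2:1 ≈ 2.000.
I: 2.296 (Δ0.296)  II: 2.121 (Δ0.121)  III: 1.984 (Δ0.016)  IV: 2.043 (Δ0.043)

III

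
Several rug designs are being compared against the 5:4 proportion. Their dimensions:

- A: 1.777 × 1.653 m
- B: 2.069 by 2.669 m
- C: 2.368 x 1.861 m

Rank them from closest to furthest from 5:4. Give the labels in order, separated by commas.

Ratios: A = 1.777 / 1.653 ≈ 1.075; B = 2.669 / 2.069 ≈ 1.290; C = 2.368 / 1.861 ≈ 1.272.
|Δ from 1.250|: A 0.175; B 0.040; C 0.022.

C, B, A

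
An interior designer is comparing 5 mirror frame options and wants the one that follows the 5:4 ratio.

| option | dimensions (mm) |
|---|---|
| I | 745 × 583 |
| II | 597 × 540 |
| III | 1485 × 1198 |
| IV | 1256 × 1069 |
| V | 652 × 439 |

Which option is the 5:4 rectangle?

Ratios (long/short): I ≈ 1.278; II ≈ 1.106; III ≈ 1.240; IV ≈ 1.175; V ≈ 1.485.
5:4 ≈ 1.250; option III is nearest (Δ 0.010).

III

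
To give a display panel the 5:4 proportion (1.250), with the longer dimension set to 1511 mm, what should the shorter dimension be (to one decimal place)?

1208.8 mm

5:4 = 1.25000.
Shorter side = 1511 ÷ 1.25000 ≈ 1208.800 → 1208.8 mm.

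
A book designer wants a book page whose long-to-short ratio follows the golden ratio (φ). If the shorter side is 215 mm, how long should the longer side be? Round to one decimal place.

347.9 mm

golden ratio ≈ 1.61803.
Longer side = 215 × 1.61803 ≈ 347.876 → 347.9 mm.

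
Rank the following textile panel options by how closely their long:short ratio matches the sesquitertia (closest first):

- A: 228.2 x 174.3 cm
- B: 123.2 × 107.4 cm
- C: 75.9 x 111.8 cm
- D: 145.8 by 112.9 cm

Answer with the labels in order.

A, D, C, B

Ratios: A = 228.2 / 174.3 ≈ 1.309; B = 123.2 / 107.4 ≈ 1.147; C = 111.8 / 75.9 ≈ 1.473; D = 145.8 / 112.9 ≈ 1.291.
|Δ from 1.333|: A 0.024; B 0.186; C 0.140; D 0.042.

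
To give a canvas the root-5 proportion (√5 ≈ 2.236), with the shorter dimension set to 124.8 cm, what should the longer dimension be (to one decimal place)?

root-5 ≈ 2.23607.
Longer side = 124.8 × 2.23607 ≈ 279.062 → 279.1 cm.

279.1 cm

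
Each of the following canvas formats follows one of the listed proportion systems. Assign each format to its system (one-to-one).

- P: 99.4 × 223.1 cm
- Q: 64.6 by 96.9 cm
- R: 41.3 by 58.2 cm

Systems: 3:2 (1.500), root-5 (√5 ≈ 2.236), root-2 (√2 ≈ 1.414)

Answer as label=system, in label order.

P = 223.1/99.4 ≈ 2.244 → root-5 (2.236)
Q = 96.9/64.6 ≈ 1.500 → 3:2 (1.500)
R = 58.2/41.3 ≈ 1.409 → root-2 (1.414)

P=root-5, Q=3:2, R=root-2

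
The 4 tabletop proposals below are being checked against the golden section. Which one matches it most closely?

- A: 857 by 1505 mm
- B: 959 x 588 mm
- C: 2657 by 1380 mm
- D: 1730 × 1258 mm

Ratios (long/short): A ≈ 1.756; B ≈ 1.631; C ≈ 1.925; D ≈ 1.375.
golden ratio ≈ 1.618; option B is nearest (Δ 0.013).

B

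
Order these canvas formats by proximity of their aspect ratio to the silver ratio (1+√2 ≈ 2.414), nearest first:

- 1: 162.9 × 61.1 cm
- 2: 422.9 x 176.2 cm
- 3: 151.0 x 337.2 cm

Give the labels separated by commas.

2, 3, 1

Ratios: 1 = 162.9 / 61.1 ≈ 2.666; 2 = 422.9 / 176.2 ≈ 2.400; 3 = 337.2 / 151.0 ≈ 2.233.
|Δ from 2.414|: 1 0.252; 2 0.014; 3 0.181.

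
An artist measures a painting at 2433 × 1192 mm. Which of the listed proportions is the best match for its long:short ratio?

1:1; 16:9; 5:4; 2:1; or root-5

2433/1192 ≈ 2.041. Nearest candidates are 2:1 (2.000, off by 0.041) and root-5 (2.236, off by 0.195).

2:1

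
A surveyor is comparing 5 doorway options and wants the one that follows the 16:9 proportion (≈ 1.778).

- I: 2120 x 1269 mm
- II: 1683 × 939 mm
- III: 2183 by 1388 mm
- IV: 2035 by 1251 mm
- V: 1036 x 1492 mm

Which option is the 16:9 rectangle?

Ratios (long/short): I ≈ 1.671; II ≈ 1.792; III ≈ 1.573; IV ≈ 1.627; V ≈ 1.440.
16:9 ≈ 1.778; option II is nearest (Δ 0.014).

II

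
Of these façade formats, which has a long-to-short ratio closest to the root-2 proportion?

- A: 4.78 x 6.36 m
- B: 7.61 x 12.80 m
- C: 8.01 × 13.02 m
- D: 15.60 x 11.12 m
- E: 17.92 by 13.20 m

Target root-2 ≈ 1.414.
A: 1.331 (Δ0.083)  B: 1.682 (Δ0.268)  C: 1.625 (Δ0.211)  D: 1.403 (Δ0.011)  E: 1.358 (Δ0.056)

D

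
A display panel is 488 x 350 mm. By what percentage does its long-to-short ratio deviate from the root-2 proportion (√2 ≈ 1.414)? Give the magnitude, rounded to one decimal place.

Ratio = 488 / 350 ≈ 1.3943.
Ideal root-2 ≈ 1.4142. |1.3943 − 1.4142| / 1.4142 ≈ 1.41% → 1.4%.

1.4%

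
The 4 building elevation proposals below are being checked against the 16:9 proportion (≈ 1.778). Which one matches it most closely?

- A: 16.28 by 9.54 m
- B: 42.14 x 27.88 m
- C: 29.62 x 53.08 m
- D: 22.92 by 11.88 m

Ratios (long/short): A ≈ 1.706; B ≈ 1.511; C ≈ 1.792; D ≈ 1.929.
16:9 ≈ 1.778; option C is nearest (Δ 0.014).

C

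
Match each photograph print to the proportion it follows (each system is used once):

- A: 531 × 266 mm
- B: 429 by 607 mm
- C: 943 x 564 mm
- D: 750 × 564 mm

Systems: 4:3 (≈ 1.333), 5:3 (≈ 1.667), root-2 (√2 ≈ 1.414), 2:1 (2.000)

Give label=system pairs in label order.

Ratios: A ≈ 1.996; B ≈ 1.415; C ≈ 1.672; D ≈ 1.330.
Targets: 4:3 ≈ 1.333; 5:3 ≈ 1.667; root-2 ≈ 1.414; 2:1 ≈ 2.000.

A=2:1, B=root-2, C=5:3, D=4:3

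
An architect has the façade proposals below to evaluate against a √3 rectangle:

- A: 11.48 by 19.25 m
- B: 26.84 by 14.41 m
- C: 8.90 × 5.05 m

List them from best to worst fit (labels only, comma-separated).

Ratios: A = 19.25 / 11.48 ≈ 1.677; B = 26.84 / 14.41 ≈ 1.863; C = 8.90 / 5.05 ≈ 1.762.
|Δ from 1.732|: A 0.055; B 0.131; C 0.030.

C, A, B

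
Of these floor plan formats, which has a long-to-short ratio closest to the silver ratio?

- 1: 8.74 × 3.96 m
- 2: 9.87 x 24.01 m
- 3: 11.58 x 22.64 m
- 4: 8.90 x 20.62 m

2

Target silver ratio ≈ 2.414.
1: 2.207 (Δ0.207)  2: 2.433 (Δ0.019)  3: 1.955 (Δ0.459)  4: 2.317 (Δ0.097)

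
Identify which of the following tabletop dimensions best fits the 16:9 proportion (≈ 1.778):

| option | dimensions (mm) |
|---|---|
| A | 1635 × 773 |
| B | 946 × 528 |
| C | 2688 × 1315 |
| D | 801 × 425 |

Target 16:9 ≈ 1.778.
A: 2.115 (Δ0.337)  B: 1.792 (Δ0.014)  C: 2.044 (Δ0.266)  D: 1.885 (Δ0.107)

B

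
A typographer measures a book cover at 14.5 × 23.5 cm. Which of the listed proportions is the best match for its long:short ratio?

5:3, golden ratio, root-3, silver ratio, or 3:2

golden ratio

23.5/14.5 ≈ 1.621. Nearest candidates are golden ratio (1.618, off by 0.003) and 5:3 (1.667, off by 0.046).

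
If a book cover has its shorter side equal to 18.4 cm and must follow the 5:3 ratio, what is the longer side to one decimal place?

5:3 ≈ 1.66667.
Longer side = 18.4 × 1.66667 ≈ 30.667 → 30.7 cm.

30.7 cm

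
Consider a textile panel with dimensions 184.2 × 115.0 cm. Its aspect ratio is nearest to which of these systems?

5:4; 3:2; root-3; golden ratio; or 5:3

Ratio = 184.2 / 115.0 ≈ 1.602.
Distances: 5:4 1.250 (Δ 0.352); 3:2 1.500 (Δ 0.102); root-3 1.732 (Δ 0.130); golden ratio 1.618 (Δ 0.016); 5:3 1.667 (Δ 0.065).

golden ratio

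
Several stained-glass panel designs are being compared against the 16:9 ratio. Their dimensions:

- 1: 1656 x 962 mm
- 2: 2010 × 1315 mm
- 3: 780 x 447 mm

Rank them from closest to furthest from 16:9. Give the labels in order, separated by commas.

Ratios: 1 = 1656 / 962 ≈ 1.721; 2 = 2010 / 1315 ≈ 1.529; 3 = 780 / 447 ≈ 1.745.
|Δ from 1.778|: 1 0.057; 2 0.249; 3 0.033.

3, 1, 2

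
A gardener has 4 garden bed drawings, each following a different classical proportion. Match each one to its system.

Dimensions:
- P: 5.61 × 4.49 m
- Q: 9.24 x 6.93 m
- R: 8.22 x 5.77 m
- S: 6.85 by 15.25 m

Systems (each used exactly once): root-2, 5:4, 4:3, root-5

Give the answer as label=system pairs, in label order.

P=5:4, Q=4:3, R=root-2, S=root-5

Ratios: P ≈ 1.249; Q ≈ 1.333; R ≈ 1.425; S ≈ 2.226.
Targets: root-2 ≈ 1.414; 5:4 ≈ 1.250; 4:3 ≈ 1.333; root-5 ≈ 2.236.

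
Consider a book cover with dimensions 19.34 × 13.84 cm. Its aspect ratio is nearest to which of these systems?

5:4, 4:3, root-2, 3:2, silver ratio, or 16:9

root-2

Ratio = 19.34 / 13.84 ≈ 1.397.
Distances: 5:4 1.250 (Δ 0.147); 4:3 1.333 (Δ 0.064); root-2 1.414 (Δ 0.017); 3:2 1.500 (Δ 0.103); silver ratio 2.414 (Δ 1.017); 16:9 1.778 (Δ 0.381).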